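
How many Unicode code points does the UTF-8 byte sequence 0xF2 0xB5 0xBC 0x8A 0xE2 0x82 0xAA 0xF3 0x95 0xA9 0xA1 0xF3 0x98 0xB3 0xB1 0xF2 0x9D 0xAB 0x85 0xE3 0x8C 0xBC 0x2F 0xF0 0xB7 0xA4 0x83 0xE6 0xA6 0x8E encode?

9

Byte at offset 0: 0xF2 = 11110010 → 4-byte char (#1). Advance 4.
Byte at offset 4: 0xE2 = 11100010 → 3-byte char (#2). Advance 3.
Byte at offset 7: 0xF3 = 11110011 → 4-byte char (#3). Advance 4.
Byte at offset 11: 0xF3 = 11110011 → 4-byte char (#4). Advance 4.
Byte at offset 15: 0xF2 = 11110010 → 4-byte char (#5). Advance 4.
Byte at offset 19: 0xE3 = 11100011 → 3-byte char (#6). Advance 3.
Byte at offset 22: 0x2F = 00101111 → 1-byte char (#7). Advance 1.
Byte at offset 23: 0xF0 = 11110000 → 4-byte char (#8). Advance 4.
Byte at offset 27: 0xE6 = 11100110 → 3-byte char (#9). Advance 3.
Reached end at offset 30 after 9 code points.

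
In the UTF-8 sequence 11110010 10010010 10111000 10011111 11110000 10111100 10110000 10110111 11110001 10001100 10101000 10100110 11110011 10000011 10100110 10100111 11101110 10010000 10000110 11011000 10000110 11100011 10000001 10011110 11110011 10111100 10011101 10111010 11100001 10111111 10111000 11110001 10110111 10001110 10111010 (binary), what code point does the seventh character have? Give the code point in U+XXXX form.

U+305E

Offset 0: leading byte 0xF2 = 11110010 → 4-byte char #1 = F2 92 B8 9F.
Offset 4: leading byte 0xF0 = 11110000 → 4-byte char #2 = F0 BC B0 B7.
Offset 8: leading byte 0xF1 = 11110001 → 4-byte char #3 = F1 8C A8 A6.
Offset 12: leading byte 0xF3 = 11110011 → 4-byte char #4 = F3 83 A6 A7.
Offset 16: leading byte 0xEE = 11101110 → 3-byte char #5 = EE 90 86.
Offset 19: leading byte 0xD8 = 11011000 → 2-byte char #6 = D8 86.
Offset 21: leading byte 0xE3 = 11100011 → 3-byte char #7 = E3 81 9E.
Leading byte 0xE3 = 11100011 matches 1110xxxx → 3-byte sequence.
Byte 1: 0xE3 = 11100011, payload 0011 (4 bits).
Byte 2: 0x81 = 10000001 (10xxxxxx ✓), payload 000001.
Byte 3: 0x9E = 10011110 (10xxxxxx ✓), payload 011110.
Concatenate: 0011000001011110 = 0x305E (16 bits → U+305E).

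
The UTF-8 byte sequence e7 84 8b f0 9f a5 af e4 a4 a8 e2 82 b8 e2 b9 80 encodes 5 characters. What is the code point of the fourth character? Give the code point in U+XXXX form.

Offset 0: leading byte 0xE7 = 11100111 → 3-byte char #1 = E7 84 8B.
Offset 3: leading byte 0xF0 = 11110000 → 4-byte char #2 = F0 9F A5 AF.
Offset 7: leading byte 0xE4 = 11100100 → 3-byte char #3 = E4 A4 A8.
Offset 10: leading byte 0xE2 = 11100010 → 3-byte char #4 = E2 82 B8.
Leading byte 0xE2 = 11100010 matches 1110xxxx → 3-byte sequence.
Byte 1: 0xE2 = 11100010, payload 0010 (4 bits).
Byte 2: 0x82 = 10000010 (10xxxxxx ✓), payload 000010.
Byte 3: 0xB8 = 10111000 (10xxxxxx ✓), payload 111000.
Concatenate: 0010000010111000 = 0x20B8 (16 bits → U+20B8).

U+20B8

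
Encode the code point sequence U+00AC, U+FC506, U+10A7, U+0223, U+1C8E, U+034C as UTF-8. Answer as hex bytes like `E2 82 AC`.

C2 AC F3 BC 94 86 E1 82 A7 C8 A3 E1 B2 8E CD 8C

U+00AC: 2-byte form → C2 AC.
U+FC506: 4-byte form → F3 BC 94 86.
U+10A7: 3-byte form → E1 82 A7.
U+0223: 2-byte form → C8 A3.
U+1C8E: 3-byte form → E1 B2 8E.
U+034C: 2-byte form → CD 8C.
Concatenated (16 bytes): C2 AC F3 BC 94 86 E1 82 A7 C8 A3 E1 B2 8E CD 8C.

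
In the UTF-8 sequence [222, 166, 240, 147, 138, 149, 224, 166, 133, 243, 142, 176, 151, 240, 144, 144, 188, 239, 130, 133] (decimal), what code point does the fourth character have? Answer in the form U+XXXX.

Offset 0: leading byte 0xDE = 11011110 → 2-byte char #1 = DE A6.
Offset 2: leading byte 0xF0 = 11110000 → 4-byte char #2 = F0 93 8A 95.
Offset 6: leading byte 0xE0 = 11100000 → 3-byte char #3 = E0 A6 85.
Offset 9: leading byte 0xF3 = 11110011 → 4-byte char #4 = F3 8E B0 97.
Leading byte 0xF3 = 11110011 matches 11110xxx → 4-byte sequence.
Byte 1: 0xF3 = 11110011, payload 011 (3 bits).
Byte 2: 0x8E = 10001110 (10xxxxxx ✓), payload 001110.
Byte 3: 0xB0 = 10110000 (10xxxxxx ✓), payload 110000.
Byte 4: 0x97 = 10010111 (10xxxxxx ✓), payload 010111.
Concatenate: 011001110110000010111 = 0xCEC17 (21 bits → U+CEC17).

U+CEC17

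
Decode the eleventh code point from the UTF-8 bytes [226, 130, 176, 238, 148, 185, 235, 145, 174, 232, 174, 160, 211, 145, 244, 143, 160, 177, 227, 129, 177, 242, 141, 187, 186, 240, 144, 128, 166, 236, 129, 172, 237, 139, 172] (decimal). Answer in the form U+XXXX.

Offset 0: leading byte 0xE2 = 11100010 → 3-byte char #1 = E2 82 B0.
Offset 3: leading byte 0xEE = 11101110 → 3-byte char #2 = EE 94 B9.
Offset 6: leading byte 0xEB = 11101011 → 3-byte char #3 = EB 91 AE.
Offset 9: leading byte 0xE8 = 11101000 → 3-byte char #4 = E8 AE A0.
Offset 12: leading byte 0xD3 = 11010011 → 2-byte char #5 = D3 91.
Offset 14: leading byte 0xF4 = 11110100 → 4-byte char #6 = F4 8F A0 B1.
Offset 18: leading byte 0xE3 = 11100011 → 3-byte char #7 = E3 81 B1.
Offset 21: leading byte 0xF2 = 11110010 → 4-byte char #8 = F2 8D BB BA.
Offset 25: leading byte 0xF0 = 11110000 → 4-byte char #9 = F0 90 80 A6.
Offset 29: leading byte 0xEC = 11101100 → 3-byte char #10 = EC 81 AC.
Offset 32: leading byte 0xED = 11101101 → 3-byte char #11 = ED 8B AC.
Leading byte 0xED = 11101101 matches 1110xxxx → 3-byte sequence.
Byte 1: 0xED = 11101101, payload 1101 (4 bits).
Byte 2: 0x8B = 10001011 (10xxxxxx ✓), payload 001011.
Byte 3: 0xAC = 10101100 (10xxxxxx ✓), payload 101100.
Concatenate: 1101001011101100 = 0xD2EC (16 bits → U+D2EC).

U+D2EC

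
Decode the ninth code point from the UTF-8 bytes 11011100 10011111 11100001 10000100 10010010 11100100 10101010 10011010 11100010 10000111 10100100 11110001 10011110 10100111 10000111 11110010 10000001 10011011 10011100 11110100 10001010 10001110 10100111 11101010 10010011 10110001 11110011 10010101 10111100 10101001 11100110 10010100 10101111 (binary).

U+D5F29

Offset 0: leading byte 0xDC = 11011100 → 2-byte char #1 = DC 9F.
Offset 2: leading byte 0xE1 = 11100001 → 3-byte char #2 = E1 84 92.
Offset 5: leading byte 0xE4 = 11100100 → 3-byte char #3 = E4 AA 9A.
Offset 8: leading byte 0xE2 = 11100010 → 3-byte char #4 = E2 87 A4.
Offset 11: leading byte 0xF1 = 11110001 → 4-byte char #5 = F1 9E A7 87.
Offset 15: leading byte 0xF2 = 11110010 → 4-byte char #6 = F2 81 9B 9C.
Offset 19: leading byte 0xF4 = 11110100 → 4-byte char #7 = F4 8A 8E A7.
Offset 23: leading byte 0xEA = 11101010 → 3-byte char #8 = EA 93 B1.
Offset 26: leading byte 0xF3 = 11110011 → 4-byte char #9 = F3 95 BC A9.
Leading byte 0xF3 = 11110011 matches 11110xxx → 4-byte sequence.
Byte 1: 0xF3 = 11110011, payload 011 (3 bits).
Byte 2: 0x95 = 10010101 (10xxxxxx ✓), payload 010101.
Byte 3: 0xBC = 10111100 (10xxxxxx ✓), payload 111100.
Byte 4: 0xA9 = 10101001 (10xxxxxx ✓), payload 101001.
Concatenate: 011010101111100101001 = 0xD5F29 (21 bits → U+D5F29).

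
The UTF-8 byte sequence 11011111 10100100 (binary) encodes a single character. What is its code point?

U+07E4

Leading byte 0xDF = 11011111 matches 110xxxxx → 2-byte sequence.
Byte 1: 0xDF = 11011111, payload 11111 (5 bits).
Byte 2: 0xA4 = 10100100 (10xxxxxx ✓), payload 100100.
Concatenate: 11111100100 = 0x7E4 (11 bits → U+07E4).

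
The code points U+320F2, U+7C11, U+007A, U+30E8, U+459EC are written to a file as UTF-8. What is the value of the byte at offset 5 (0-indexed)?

U+320F2 → 4-byte form F0 B2 83 B2 at offsets 0–3.
U+7C11 → 3-byte form E7 B0 91 at offsets 4–6.
Offset 5 falls in char 2's range; it's byte 2 of E7 B0 91 = 0xB0.

0xB0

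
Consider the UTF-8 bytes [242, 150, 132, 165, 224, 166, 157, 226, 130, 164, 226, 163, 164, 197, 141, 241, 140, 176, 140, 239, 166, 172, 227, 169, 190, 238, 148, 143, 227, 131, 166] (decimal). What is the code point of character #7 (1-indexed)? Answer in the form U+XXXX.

U+F9AC

Offset 0: leading byte 0xF2 = 11110010 → 4-byte char #1 = F2 96 84 A5.
Offset 4: leading byte 0xE0 = 11100000 → 3-byte char #2 = E0 A6 9D.
Offset 7: leading byte 0xE2 = 11100010 → 3-byte char #3 = E2 82 A4.
Offset 10: leading byte 0xE2 = 11100010 → 3-byte char #4 = E2 A3 A4.
Offset 13: leading byte 0xC5 = 11000101 → 2-byte char #5 = C5 8D.
Offset 15: leading byte 0xF1 = 11110001 → 4-byte char #6 = F1 8C B0 8C.
Offset 19: leading byte 0xEF = 11101111 → 3-byte char #7 = EF A6 AC.
Leading byte 0xEF = 11101111 matches 1110xxxx → 3-byte sequence.
Byte 1: 0xEF = 11101111, payload 1111 (4 bits).
Byte 2: 0xA6 = 10100110 (10xxxxxx ✓), payload 100110.
Byte 3: 0xAC = 10101100 (10xxxxxx ✓), payload 101100.
Concatenate: 1111100110101100 = 0xF9AC (16 bits → U+F9AC).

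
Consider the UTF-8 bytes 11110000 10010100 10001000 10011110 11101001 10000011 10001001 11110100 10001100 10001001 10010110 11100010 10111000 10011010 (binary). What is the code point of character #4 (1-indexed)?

Offset 0: leading byte 0xF0 = 11110000 → 4-byte char #1 = F0 94 88 9E.
Offset 4: leading byte 0xE9 = 11101001 → 3-byte char #2 = E9 83 89.
Offset 7: leading byte 0xF4 = 11110100 → 4-byte char #3 = F4 8C 89 96.
Offset 11: leading byte 0xE2 = 11100010 → 3-byte char #4 = E2 B8 9A.
Leading byte 0xE2 = 11100010 matches 1110xxxx → 3-byte sequence.
Byte 1: 0xE2 = 11100010, payload 0010 (4 bits).
Byte 2: 0xB8 = 10111000 (10xxxxxx ✓), payload 111000.
Byte 3: 0x9A = 10011010 (10xxxxxx ✓), payload 011010.
Concatenate: 0010111000011010 = 0x2E1A (16 bits → U+2E1A).

U+2E1A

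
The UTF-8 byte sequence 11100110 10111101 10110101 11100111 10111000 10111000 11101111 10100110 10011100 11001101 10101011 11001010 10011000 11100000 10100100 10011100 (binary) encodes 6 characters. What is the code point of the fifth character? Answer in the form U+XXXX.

U+0298

Offset 0: leading byte 0xE6 = 11100110 → 3-byte char #1 = E6 BD B5.
Offset 3: leading byte 0xE7 = 11100111 → 3-byte char #2 = E7 B8 B8.
Offset 6: leading byte 0xEF = 11101111 → 3-byte char #3 = EF A6 9C.
Offset 9: leading byte 0xCD = 11001101 → 2-byte char #4 = CD AB.
Offset 11: leading byte 0xCA = 11001010 → 2-byte char #5 = CA 98.
Leading byte 0xCA = 11001010 matches 110xxxxx → 2-byte sequence.
Byte 1: 0xCA = 11001010, payload 01010 (5 bits).
Byte 2: 0x98 = 10011000 (10xxxxxx ✓), payload 011000.
Concatenate: 01010011000 = 0x298 (11 bits → U+0298).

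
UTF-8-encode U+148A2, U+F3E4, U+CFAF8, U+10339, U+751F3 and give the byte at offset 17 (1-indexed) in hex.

0xB5

1-indexed offset 17 is 0-indexed offset 16.
U+148A2 → 4-byte form F0 94 A2 A2 at offsets 0–3.
U+F3E4 → 3-byte form EF 8F A4 at offsets 4–6.
U+CFAF8 → 4-byte form F3 8F AB B8 at offsets 7–10.
U+10339 → 4-byte form F0 90 8C B9 at offsets 11–14.
U+751F3 → 4-byte form F1 B5 87 B3 at offsets 15–18.
Offset 16 falls in char 5's range; it's byte 2 of F1 B5 87 B3 = 0xB5.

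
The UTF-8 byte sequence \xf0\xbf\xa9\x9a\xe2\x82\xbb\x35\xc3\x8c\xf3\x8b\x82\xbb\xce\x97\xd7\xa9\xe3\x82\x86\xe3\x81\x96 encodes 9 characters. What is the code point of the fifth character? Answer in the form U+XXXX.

U+CB0BB

Offset 0: leading byte 0xF0 = 11110000 → 4-byte char #1 = F0 BF A9 9A.
Offset 4: leading byte 0xE2 = 11100010 → 3-byte char #2 = E2 82 BB.
Offset 7: leading byte 0x35 = 00110101 → 1-byte char #3 = 35.
Offset 8: leading byte 0xC3 = 11000011 → 2-byte char #4 = C3 8C.
Offset 10: leading byte 0xF3 = 11110011 → 4-byte char #5 = F3 8B 82 BB.
Leading byte 0xF3 = 11110011 matches 11110xxx → 4-byte sequence.
Byte 1: 0xF3 = 11110011, payload 011 (3 bits).
Byte 2: 0x8B = 10001011 (10xxxxxx ✓), payload 001011.
Byte 3: 0x82 = 10000010 (10xxxxxx ✓), payload 000010.
Byte 4: 0xBB = 10111011 (10xxxxxx ✓), payload 111011.
Concatenate: 011001011000010111011 = 0xCB0BB (21 bits → U+CB0BB).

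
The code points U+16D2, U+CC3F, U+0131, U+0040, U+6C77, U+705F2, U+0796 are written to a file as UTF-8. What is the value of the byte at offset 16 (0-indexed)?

0xDE

U+16D2 → 3-byte form E1 9B 92 at offsets 0–2.
U+CC3F → 3-byte form EC B0 BF at offsets 3–5.
U+0131 → 2-byte form C4 B1 at offsets 6–7.
U+0040 → 1-byte form 40 at offsets 8–8.
U+6C77 → 3-byte form E6 B1 B7 at offsets 9–11.
U+705F2 → 4-byte form F1 B0 97 B2 at offsets 12–15.
U+0796 → 2-byte form DE 96 at offsets 16–17.
Offset 16 falls in char 7's range; it's byte 1 of DE 96 = 0xDE.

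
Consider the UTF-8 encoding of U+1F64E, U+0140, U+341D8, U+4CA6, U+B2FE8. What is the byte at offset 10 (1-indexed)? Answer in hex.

1-indexed offset 10 is 0-indexed offset 9.
U+1F64E → 4-byte form F0 9F 99 8E at offsets 0–3.
U+0140 → 2-byte form C5 80 at offsets 4–5.
U+341D8 → 4-byte form F0 B4 87 98 at offsets 6–9.
Offset 9 falls in char 3's range; it's byte 4 of F0 B4 87 98 = 0x98.

0x98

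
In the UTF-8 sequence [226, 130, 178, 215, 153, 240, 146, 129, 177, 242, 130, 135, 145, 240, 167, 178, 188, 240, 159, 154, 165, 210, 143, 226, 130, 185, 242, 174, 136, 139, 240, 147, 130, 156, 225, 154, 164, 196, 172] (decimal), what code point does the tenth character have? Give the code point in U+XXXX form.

Offset 0: leading byte 0xE2 = 11100010 → 3-byte char #1 = E2 82 B2.
Offset 3: leading byte 0xD7 = 11010111 → 2-byte char #2 = D7 99.
Offset 5: leading byte 0xF0 = 11110000 → 4-byte char #3 = F0 92 81 B1.
Offset 9: leading byte 0xF2 = 11110010 → 4-byte char #4 = F2 82 87 91.
Offset 13: leading byte 0xF0 = 11110000 → 4-byte char #5 = F0 A7 B2 BC.
Offset 17: leading byte 0xF0 = 11110000 → 4-byte char #6 = F0 9F 9A A5.
Offset 21: leading byte 0xD2 = 11010010 → 2-byte char #7 = D2 8F.
Offset 23: leading byte 0xE2 = 11100010 → 3-byte char #8 = E2 82 B9.
Offset 26: leading byte 0xF2 = 11110010 → 4-byte char #9 = F2 AE 88 8B.
Offset 30: leading byte 0xF0 = 11110000 → 4-byte char #10 = F0 93 82 9C.
Leading byte 0xF0 = 11110000 matches 11110xxx → 4-byte sequence.
Byte 1: 0xF0 = 11110000, payload 000 (3 bits).
Byte 2: 0x93 = 10010011 (10xxxxxx ✓), payload 010011.
Byte 3: 0x82 = 10000010 (10xxxxxx ✓), payload 000010.
Byte 4: 0x9C = 10011100 (10xxxxxx ✓), payload 011100.
Concatenate: 000010011000010011100 = 0x1309C (21 bits → U+1309C).

U+1309C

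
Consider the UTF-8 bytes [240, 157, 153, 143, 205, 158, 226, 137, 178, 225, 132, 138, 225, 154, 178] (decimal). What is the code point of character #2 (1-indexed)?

Offset 0: leading byte 0xF0 = 11110000 → 4-byte char #1 = F0 9D 99 8F.
Offset 4: leading byte 0xCD = 11001101 → 2-byte char #2 = CD 9E.
Leading byte 0xCD = 11001101 matches 110xxxxx → 2-byte sequence.
Byte 1: 0xCD = 11001101, payload 01101 (5 bits).
Byte 2: 0x9E = 10011110 (10xxxxxx ✓), payload 011110.
Concatenate: 01101011110 = 0x35E (11 bits → U+035E).

U+035E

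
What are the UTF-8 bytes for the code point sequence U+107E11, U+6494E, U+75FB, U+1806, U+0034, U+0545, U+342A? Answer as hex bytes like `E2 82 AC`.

U+107E11: 4-byte form → F4 87 B8 91.
U+6494E: 4-byte form → F1 A4 A5 8E.
U+75FB: 3-byte form → E7 97 BB.
U+1806: 3-byte form → E1 A0 86.
U+0034: 1-byte form → 34.
U+0545: 2-byte form → D5 85.
U+342A: 3-byte form → E3 90 AA.
Concatenated (20 bytes): F4 87 B8 91 F1 A4 A5 8E E7 97 BB E1 A0 86 34 D5 85 E3 90 AA.

F4 87 B8 91 F1 A4 A5 8E E7 97 BB E1 A0 86 34 D5 85 E3 90 AA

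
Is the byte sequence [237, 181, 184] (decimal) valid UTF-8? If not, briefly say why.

invalid (encodes a surrogate (U+D800–U+DFFF))

Structurally a 3-byte sequence; payload = 0xDD78.
But 0xDD78 is in U+D800–U+DFFF, the surrogate range. Surrogates are not Unicode scalar values and are forbidden in UTF-8.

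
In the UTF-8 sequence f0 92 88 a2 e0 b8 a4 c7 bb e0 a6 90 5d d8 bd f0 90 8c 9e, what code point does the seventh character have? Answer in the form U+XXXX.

Offset 0: leading byte 0xF0 = 11110000 → 4-byte char #1 = F0 92 88 A2.
Offset 4: leading byte 0xE0 = 11100000 → 3-byte char #2 = E0 B8 A4.
Offset 7: leading byte 0xC7 = 11000111 → 2-byte char #3 = C7 BB.
Offset 9: leading byte 0xE0 = 11100000 → 3-byte char #4 = E0 A6 90.
Offset 12: leading byte 0x5D = 01011101 → 1-byte char #5 = 5D.
Offset 13: leading byte 0xD8 = 11011000 → 2-byte char #6 = D8 BD.
Offset 15: leading byte 0xF0 = 11110000 → 4-byte char #7 = F0 90 8C 9E.
Leading byte 0xF0 = 11110000 matches 11110xxx → 4-byte sequence.
Byte 1: 0xF0 = 11110000, payload 000 (3 bits).
Byte 2: 0x90 = 10010000 (10xxxxxx ✓), payload 010000.
Byte 3: 0x8C = 10001100 (10xxxxxx ✓), payload 001100.
Byte 4: 0x9E = 10011110 (10xxxxxx ✓), payload 011110.
Concatenate: 000010000001100011110 = 0x1031E (21 bits → U+1031E).

U+1031E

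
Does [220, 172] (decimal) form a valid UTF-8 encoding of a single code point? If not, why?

valid

Leading byte 0xDC = 11011100 → 2-byte form.
Continuation bytes 0xAC=10101100 all match 10xxxxxx.
Decoded value 0x72C is ≥ 0x80 (shortest form) and not a surrogate.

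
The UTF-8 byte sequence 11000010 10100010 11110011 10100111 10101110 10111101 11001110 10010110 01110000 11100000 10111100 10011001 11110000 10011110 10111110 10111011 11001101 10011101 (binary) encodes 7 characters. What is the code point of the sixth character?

Offset 0: leading byte 0xC2 = 11000010 → 2-byte char #1 = C2 A2.
Offset 2: leading byte 0xF3 = 11110011 → 4-byte char #2 = F3 A7 AE BD.
Offset 6: leading byte 0xCE = 11001110 → 2-byte char #3 = CE 96.
Offset 8: leading byte 0x70 = 01110000 → 1-byte char #4 = 70.
Offset 9: leading byte 0xE0 = 11100000 → 3-byte char #5 = E0 BC 99.
Offset 12: leading byte 0xF0 = 11110000 → 4-byte char #6 = F0 9E BE BB.
Leading byte 0xF0 = 11110000 matches 11110xxx → 4-byte sequence.
Byte 1: 0xF0 = 11110000, payload 000 (3 bits).
Byte 2: 0x9E = 10011110 (10xxxxxx ✓), payload 011110.
Byte 3: 0xBE = 10111110 (10xxxxxx ✓), payload 111110.
Byte 4: 0xBB = 10111011 (10xxxxxx ✓), payload 111011.
Concatenate: 000011110111110111011 = 0x1EFBB (21 bits → U+1EFBB).

U+1EFBB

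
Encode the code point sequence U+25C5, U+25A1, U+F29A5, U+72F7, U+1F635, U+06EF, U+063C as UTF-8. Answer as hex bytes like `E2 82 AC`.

U+25C5: 3-byte form → E2 97 85.
U+25A1: 3-byte form → E2 96 A1.
U+F29A5: 4-byte form → F3 B2 A6 A5.
U+72F7: 3-byte form → E7 8B B7.
U+1F635: 4-byte form → F0 9F 98 B5.
U+06EF: 2-byte form → DB AF.
U+063C: 2-byte form → D8 BC.
Concatenated (21 bytes): E2 97 85 E2 96 A1 F3 B2 A6 A5 E7 8B B7 F0 9F 98 B5 DB AF D8 BC.

E2 97 85 E2 96 A1 F3 B2 A6 A5 E7 8B B7 F0 9F 98 B5 DB AF D8 BC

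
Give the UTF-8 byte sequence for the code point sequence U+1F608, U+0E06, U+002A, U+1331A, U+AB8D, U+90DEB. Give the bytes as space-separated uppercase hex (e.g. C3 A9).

U+1F608: 4-byte form → F0 9F 98 88.
U+0E06: 3-byte form → E0 B8 86.
U+002A: 1-byte form → 2A.
U+1331A: 4-byte form → F0 93 8C 9A.
U+AB8D: 3-byte form → EA AE 8D.
U+90DEB: 4-byte form → F2 90 B7 AB.
Concatenated (19 bytes): F0 9F 98 88 E0 B8 86 2A F0 93 8C 9A EA AE 8D F2 90 B7 AB.

F0 9F 98 88 E0 B8 86 2A F0 93 8C 9A EA AE 8D F2 90 B7 AB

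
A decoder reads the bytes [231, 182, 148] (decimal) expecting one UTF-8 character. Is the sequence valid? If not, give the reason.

Leading byte 0xE7 = 11100111 → 3-byte form.
Continuation bytes 0xB6=10110110, 0x94=10010100 all match 10xxxxxx.
Decoded value 0x7D94 is ≥ 0x800 (shortest form) and not a surrogate.

valid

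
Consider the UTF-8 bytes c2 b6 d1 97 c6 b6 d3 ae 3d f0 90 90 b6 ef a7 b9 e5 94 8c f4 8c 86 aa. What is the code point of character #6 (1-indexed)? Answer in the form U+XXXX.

U+10436

Offset 0: leading byte 0xC2 = 11000010 → 2-byte char #1 = C2 B6.
Offset 2: leading byte 0xD1 = 11010001 → 2-byte char #2 = D1 97.
Offset 4: leading byte 0xC6 = 11000110 → 2-byte char #3 = C6 B6.
Offset 6: leading byte 0xD3 = 11010011 → 2-byte char #4 = D3 AE.
Offset 8: leading byte 0x3D = 00111101 → 1-byte char #5 = 3D.
Offset 9: leading byte 0xF0 = 11110000 → 4-byte char #6 = F0 90 90 B6.
Leading byte 0xF0 = 11110000 matches 11110xxx → 4-byte sequence.
Byte 1: 0xF0 = 11110000, payload 000 (3 bits).
Byte 2: 0x90 = 10010000 (10xxxxxx ✓), payload 010000.
Byte 3: 0x90 = 10010000 (10xxxxxx ✓), payload 010000.
Byte 4: 0xB6 = 10110110 (10xxxxxx ✓), payload 110110.
Concatenate: 000010000010000110110 = 0x10436 (21 bits → U+10436).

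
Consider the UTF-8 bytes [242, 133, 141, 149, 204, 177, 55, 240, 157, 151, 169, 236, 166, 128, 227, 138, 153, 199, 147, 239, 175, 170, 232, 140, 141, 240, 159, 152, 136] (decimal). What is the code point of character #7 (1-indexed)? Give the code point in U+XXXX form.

Offset 0: leading byte 0xF2 = 11110010 → 4-byte char #1 = F2 85 8D 95.
Offset 4: leading byte 0xCC = 11001100 → 2-byte char #2 = CC B1.
Offset 6: leading byte 0x37 = 00110111 → 1-byte char #3 = 37.
Offset 7: leading byte 0xF0 = 11110000 → 4-byte char #4 = F0 9D 97 A9.
Offset 11: leading byte 0xEC = 11101100 → 3-byte char #5 = EC A6 80.
Offset 14: leading byte 0xE3 = 11100011 → 3-byte char #6 = E3 8A 99.
Offset 17: leading byte 0xC7 = 11000111 → 2-byte char #7 = C7 93.
Leading byte 0xC7 = 11000111 matches 110xxxxx → 2-byte sequence.
Byte 1: 0xC7 = 11000111, payload 00111 (5 bits).
Byte 2: 0x93 = 10010011 (10xxxxxx ✓), payload 010011.
Concatenate: 00111010011 = 0x1D3 (11 bits → U+01D3).

U+01D3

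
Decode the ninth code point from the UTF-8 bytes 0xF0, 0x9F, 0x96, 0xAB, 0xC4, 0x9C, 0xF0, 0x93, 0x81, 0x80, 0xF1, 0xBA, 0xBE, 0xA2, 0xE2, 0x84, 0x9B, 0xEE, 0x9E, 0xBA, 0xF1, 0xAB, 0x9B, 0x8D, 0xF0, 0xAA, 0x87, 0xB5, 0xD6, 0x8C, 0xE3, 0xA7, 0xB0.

Offset 0: leading byte 0xF0 = 11110000 → 4-byte char #1 = F0 9F 96 AB.
Offset 4: leading byte 0xC4 = 11000100 → 2-byte char #2 = C4 9C.
Offset 6: leading byte 0xF0 = 11110000 → 4-byte char #3 = F0 93 81 80.
Offset 10: leading byte 0xF1 = 11110001 → 4-byte char #4 = F1 BA BE A2.
Offset 14: leading byte 0xE2 = 11100010 → 3-byte char #5 = E2 84 9B.
Offset 17: leading byte 0xEE = 11101110 → 3-byte char #6 = EE 9E BA.
Offset 20: leading byte 0xF1 = 11110001 → 4-byte char #7 = F1 AB 9B 8D.
Offset 24: leading byte 0xF0 = 11110000 → 4-byte char #8 = F0 AA 87 B5.
Offset 28: leading byte 0xD6 = 11010110 → 2-byte char #9 = D6 8C.
Leading byte 0xD6 = 11010110 matches 110xxxxx → 2-byte sequence.
Byte 1: 0xD6 = 11010110, payload 10110 (5 bits).
Byte 2: 0x8C = 10001100 (10xxxxxx ✓), payload 001100.
Concatenate: 10110001100 = 0x58C (11 bits → U+058C).

U+058C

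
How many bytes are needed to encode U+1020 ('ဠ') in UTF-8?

3

U+1020 = 0x1020. UTF-8 uses 1 byte below 0x80, 2 below 0x800, 3 below 0x10000, 4 up to 0x10FFFF. 0x1020 is in U+0800–U+FFFF → 3 bytes.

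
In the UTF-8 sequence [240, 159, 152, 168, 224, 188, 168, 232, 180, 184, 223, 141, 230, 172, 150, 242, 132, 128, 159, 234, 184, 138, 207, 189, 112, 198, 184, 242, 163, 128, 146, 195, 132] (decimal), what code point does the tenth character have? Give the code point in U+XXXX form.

Offset 0: leading byte 0xF0 = 11110000 → 4-byte char #1 = F0 9F 98 A8.
Offset 4: leading byte 0xE0 = 11100000 → 3-byte char #2 = E0 BC A8.
Offset 7: leading byte 0xE8 = 11101000 → 3-byte char #3 = E8 B4 B8.
Offset 10: leading byte 0xDF = 11011111 → 2-byte char #4 = DF 8D.
Offset 12: leading byte 0xE6 = 11100110 → 3-byte char #5 = E6 AC 96.
Offset 15: leading byte 0xF2 = 11110010 → 4-byte char #6 = F2 84 80 9F.
Offset 19: leading byte 0xEA = 11101010 → 3-byte char #7 = EA B8 8A.
Offset 22: leading byte 0xCF = 11001111 → 2-byte char #8 = CF BD.
Offset 24: leading byte 0x70 = 01110000 → 1-byte char #9 = 70.
Offset 25: leading byte 0xC6 = 11000110 → 2-byte char #10 = C6 B8.
Leading byte 0xC6 = 11000110 matches 110xxxxx → 2-byte sequence.
Byte 1: 0xC6 = 11000110, payload 00110 (5 bits).
Byte 2: 0xB8 = 10111000 (10xxxxxx ✓), payload 111000.
Concatenate: 00110111000 = 0x1B8 (11 bits → U+01B8).

U+01B8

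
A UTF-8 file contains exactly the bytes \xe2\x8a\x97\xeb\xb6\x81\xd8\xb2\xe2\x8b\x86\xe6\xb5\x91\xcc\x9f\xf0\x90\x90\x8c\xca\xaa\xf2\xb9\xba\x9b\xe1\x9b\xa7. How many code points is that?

Byte at offset 0: 0xE2 = 11100010 → 3-byte char (#1). Advance 3.
Byte at offset 3: 0xEB = 11101011 → 3-byte char (#2). Advance 3.
Byte at offset 6: 0xD8 = 11011000 → 2-byte char (#3). Advance 2.
Byte at offset 8: 0xE2 = 11100010 → 3-byte char (#4). Advance 3.
Byte at offset 11: 0xE6 = 11100110 → 3-byte char (#5). Advance 3.
Byte at offset 14: 0xCC = 11001100 → 2-byte char (#6). Advance 2.
Byte at offset 16: 0xF0 = 11110000 → 4-byte char (#7). Advance 4.
Byte at offset 20: 0xCA = 11001010 → 2-byte char (#8). Advance 2.
Byte at offset 22: 0xF2 = 11110010 → 4-byte char (#9). Advance 4.
Byte at offset 26: 0xE1 = 11100001 → 3-byte char (#10). Advance 3.
Reached end at offset 29 after 10 code points.

10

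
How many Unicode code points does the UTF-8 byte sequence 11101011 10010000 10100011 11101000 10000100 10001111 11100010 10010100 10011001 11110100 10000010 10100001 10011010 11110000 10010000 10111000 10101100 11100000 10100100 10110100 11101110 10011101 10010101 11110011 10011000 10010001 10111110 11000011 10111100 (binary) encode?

9

Byte at offset 0: 0xEB = 11101011 → 3-byte char (#1). Advance 3.
Byte at offset 3: 0xE8 = 11101000 → 3-byte char (#2). Advance 3.
Byte at offset 6: 0xE2 = 11100010 → 3-byte char (#3). Advance 3.
Byte at offset 9: 0xF4 = 11110100 → 4-byte char (#4). Advance 4.
Byte at offset 13: 0xF0 = 11110000 → 4-byte char (#5). Advance 4.
Byte at offset 17: 0xE0 = 11100000 → 3-byte char (#6). Advance 3.
Byte at offset 20: 0xEE = 11101110 → 3-byte char (#7). Advance 3.
Byte at offset 23: 0xF3 = 11110011 → 4-byte char (#8). Advance 4.
Byte at offset 27: 0xC3 = 11000011 → 2-byte char (#9). Advance 2.
Reached end at offset 29 after 9 code points.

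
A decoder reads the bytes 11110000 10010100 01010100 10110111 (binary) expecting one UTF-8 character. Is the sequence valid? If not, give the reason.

Leading byte 0xF0 = 11110000 → 4-byte form.
Byte 3 is 0x54 = 01010100, which is not 10xxxxxx — expected a continuation byte.

invalid (non-continuation byte where continuation expected)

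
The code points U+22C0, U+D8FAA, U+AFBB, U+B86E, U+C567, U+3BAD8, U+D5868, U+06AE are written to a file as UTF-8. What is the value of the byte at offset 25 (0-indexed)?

0xAE

U+22C0 → 3-byte form E2 8B 80 at offsets 0–2.
U+D8FAA → 4-byte form F3 98 BE AA at offsets 3–6.
U+AFBB → 3-byte form EA BE BB at offsets 7–9.
U+B86E → 3-byte form EB A1 AE at offsets 10–12.
U+C567 → 3-byte form EC 95 A7 at offsets 13–15.
U+3BAD8 → 4-byte form F0 BB AB 98 at offsets 16–19.
U+D5868 → 4-byte form F3 95 A1 A8 at offsets 20–23.
U+06AE → 2-byte form DA AE at offsets 24–25.
Offset 25 falls in char 8's range; it's byte 2 of DA AE = 0xAE.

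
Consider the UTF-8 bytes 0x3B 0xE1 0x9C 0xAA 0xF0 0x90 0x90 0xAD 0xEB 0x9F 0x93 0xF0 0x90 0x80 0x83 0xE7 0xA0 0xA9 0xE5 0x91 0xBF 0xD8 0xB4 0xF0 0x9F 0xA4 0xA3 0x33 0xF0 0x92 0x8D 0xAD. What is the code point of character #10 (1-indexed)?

Offset 0: leading byte 0x3B = 00111011 → 1-byte char #1 = 3B.
Offset 1: leading byte 0xE1 = 11100001 → 3-byte char #2 = E1 9C AA.
Offset 4: leading byte 0xF0 = 11110000 → 4-byte char #3 = F0 90 90 AD.
Offset 8: leading byte 0xEB = 11101011 → 3-byte char #4 = EB 9F 93.
Offset 11: leading byte 0xF0 = 11110000 → 4-byte char #5 = F0 90 80 83.
Offset 15: leading byte 0xE7 = 11100111 → 3-byte char #6 = E7 A0 A9.
Offset 18: leading byte 0xE5 = 11100101 → 3-byte char #7 = E5 91 BF.
Offset 21: leading byte 0xD8 = 11011000 → 2-byte char #8 = D8 B4.
Offset 23: leading byte 0xF0 = 11110000 → 4-byte char #9 = F0 9F A4 A3.
Offset 27: leading byte 0x33 = 00110011 → 1-byte char #10 = 33.
Leading byte 0x33 = 00110011 matches 0xxxxxxx → 1-byte sequence.
Byte 1: 0x33 = 00110011, payload 0110011 (7 bits).
Concatenate: 0110011 = 0x33 (7 bits → U+0033).

U+0033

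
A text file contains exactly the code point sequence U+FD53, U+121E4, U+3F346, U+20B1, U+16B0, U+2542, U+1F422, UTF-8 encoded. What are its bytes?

U+FD53: 3-byte form → EF B5 93.
U+121E4: 4-byte form → F0 92 87 A4.
U+3F346: 4-byte form → F0 BF 8D 86.
U+20B1: 3-byte form → E2 82 B1.
U+16B0: 3-byte form → E1 9A B0.
U+2542: 3-byte form → E2 95 82.
U+1F422: 4-byte form → F0 9F 90 A2.
Concatenated (24 bytes): EF B5 93 F0 92 87 A4 F0 BF 8D 86 E2 82 B1 E1 9A B0 E2 95 82 F0 9F 90 A2.

EF B5 93 F0 92 87 A4 F0 BF 8D 86 E2 82 B1 E1 9A B0 E2 95 82 F0 9F 90 A2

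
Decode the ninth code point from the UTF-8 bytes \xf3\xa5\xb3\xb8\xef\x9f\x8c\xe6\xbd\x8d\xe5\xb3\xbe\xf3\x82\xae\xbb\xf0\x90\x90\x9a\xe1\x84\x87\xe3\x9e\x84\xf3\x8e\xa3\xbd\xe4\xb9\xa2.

U+CE8FD

Offset 0: leading byte 0xF3 = 11110011 → 4-byte char #1 = F3 A5 B3 B8.
Offset 4: leading byte 0xEF = 11101111 → 3-byte char #2 = EF 9F 8C.
Offset 7: leading byte 0xE6 = 11100110 → 3-byte char #3 = E6 BD 8D.
Offset 10: leading byte 0xE5 = 11100101 → 3-byte char #4 = E5 B3 BE.
Offset 13: leading byte 0xF3 = 11110011 → 4-byte char #5 = F3 82 AE BB.
Offset 17: leading byte 0xF0 = 11110000 → 4-byte char #6 = F0 90 90 9A.
Offset 21: leading byte 0xE1 = 11100001 → 3-byte char #7 = E1 84 87.
Offset 24: leading byte 0xE3 = 11100011 → 3-byte char #8 = E3 9E 84.
Offset 27: leading byte 0xF3 = 11110011 → 4-byte char #9 = F3 8E A3 BD.
Leading byte 0xF3 = 11110011 matches 11110xxx → 4-byte sequence.
Byte 1: 0xF3 = 11110011, payload 011 (3 bits).
Byte 2: 0x8E = 10001110 (10xxxxxx ✓), payload 001110.
Byte 3: 0xA3 = 10100011 (10xxxxxx ✓), payload 100011.
Byte 4: 0xBD = 10111101 (10xxxxxx ✓), payload 111101.
Concatenate: 011001110100011111101 = 0xCE8FD (21 bits → U+CE8FD).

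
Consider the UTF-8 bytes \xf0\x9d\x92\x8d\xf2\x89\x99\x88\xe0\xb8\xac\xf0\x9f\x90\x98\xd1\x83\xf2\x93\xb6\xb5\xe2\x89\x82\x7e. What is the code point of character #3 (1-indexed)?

U+0E2C

Offset 0: leading byte 0xF0 = 11110000 → 4-byte char #1 = F0 9D 92 8D.
Offset 4: leading byte 0xF2 = 11110010 → 4-byte char #2 = F2 89 99 88.
Offset 8: leading byte 0xE0 = 11100000 → 3-byte char #3 = E0 B8 AC.
Leading byte 0xE0 = 11100000 matches 1110xxxx → 3-byte sequence.
Byte 1: 0xE0 = 11100000, payload 0000 (4 bits).
Byte 2: 0xB8 = 10111000 (10xxxxxx ✓), payload 111000.
Byte 3: 0xAC = 10101100 (10xxxxxx ✓), payload 101100.
Concatenate: 0000111000101100 = 0xE2C (16 bits → U+0E2C).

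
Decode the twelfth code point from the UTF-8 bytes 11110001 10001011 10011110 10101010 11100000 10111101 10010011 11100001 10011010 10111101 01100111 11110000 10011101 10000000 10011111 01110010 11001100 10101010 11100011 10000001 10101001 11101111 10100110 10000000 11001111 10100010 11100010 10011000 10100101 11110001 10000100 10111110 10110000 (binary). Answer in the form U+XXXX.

U+44FB0

Offset 0: leading byte 0xF1 = 11110001 → 4-byte char #1 = F1 8B 9E AA.
Offset 4: leading byte 0xE0 = 11100000 → 3-byte char #2 = E0 BD 93.
Offset 7: leading byte 0xE1 = 11100001 → 3-byte char #3 = E1 9A BD.
Offset 10: leading byte 0x67 = 01100111 → 1-byte char #4 = 67.
Offset 11: leading byte 0xF0 = 11110000 → 4-byte char #5 = F0 9D 80 9F.
Offset 15: leading byte 0x72 = 01110010 → 1-byte char #6 = 72.
Offset 16: leading byte 0xCC = 11001100 → 2-byte char #7 = CC AA.
Offset 18: leading byte 0xE3 = 11100011 → 3-byte char #8 = E3 81 A9.
Offset 21: leading byte 0xEF = 11101111 → 3-byte char #9 = EF A6 80.
Offset 24: leading byte 0xCF = 11001111 → 2-byte char #10 = CF A2.
Offset 26: leading byte 0xE2 = 11100010 → 3-byte char #11 = E2 98 A5.
Offset 29: leading byte 0xF1 = 11110001 → 4-byte char #12 = F1 84 BE B0.
Leading byte 0xF1 = 11110001 matches 11110xxx → 4-byte sequence.
Byte 1: 0xF1 = 11110001, payload 001 (3 bits).
Byte 2: 0x84 = 10000100 (10xxxxxx ✓), payload 000100.
Byte 3: 0xBE = 10111110 (10xxxxxx ✓), payload 111110.
Byte 4: 0xB0 = 10110000 (10xxxxxx ✓), payload 110000.
Concatenate: 001000100111110110000 = 0x44FB0 (21 bits → U+44FB0).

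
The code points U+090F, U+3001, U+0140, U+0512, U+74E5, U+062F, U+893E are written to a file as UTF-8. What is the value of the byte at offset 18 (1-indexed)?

0xBE

1-indexed offset 18 is 0-indexed offset 17.
U+090F → 3-byte form E0 A4 8F at offsets 0–2.
U+3001 → 3-byte form E3 80 81 at offsets 3–5.
U+0140 → 2-byte form C5 80 at offsets 6–7.
U+0512 → 2-byte form D4 92 at offsets 8–9.
U+74E5 → 3-byte form E7 93 A5 at offsets 10–12.
U+062F → 2-byte form D8 AF at offsets 13–14.
U+893E → 3-byte form E8 A4 BE at offsets 15–17.
Offset 17 falls in char 7's range; it's byte 3 of E8 A4 BE = 0xBE.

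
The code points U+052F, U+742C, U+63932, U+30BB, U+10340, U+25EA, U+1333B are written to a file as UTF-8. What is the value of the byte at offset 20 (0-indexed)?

U+052F → 2-byte form D4 AF at offsets 0–1.
U+742C → 3-byte form E7 90 AC at offsets 2–4.
U+63932 → 4-byte form F1 A3 A4 B2 at offsets 5–8.
U+30BB → 3-byte form E3 82 BB at offsets 9–11.
U+10340 → 4-byte form F0 90 8D 80 at offsets 12–15.
U+25EA → 3-byte form E2 97 AA at offsets 16–18.
U+1333B → 4-byte form F0 93 8C BB at offsets 19–22.
Offset 20 falls in char 7's range; it's byte 2 of F0 93 8C BB = 0x93.

0x93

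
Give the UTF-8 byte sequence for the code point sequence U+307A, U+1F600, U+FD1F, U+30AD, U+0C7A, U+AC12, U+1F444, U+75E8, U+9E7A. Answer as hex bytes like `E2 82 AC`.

E3 81 BA F0 9F 98 80 EF B4 9F E3 82 AD E0 B1 BA EA B0 92 F0 9F 91 84 E7 97 A8 E9 B9 BA

U+307A: 3-byte form → E3 81 BA.
U+1F600: 4-byte form → F0 9F 98 80.
U+FD1F: 3-byte form → EF B4 9F.
U+30AD: 3-byte form → E3 82 AD.
U+0C7A: 3-byte form → E0 B1 BA.
U+AC12: 3-byte form → EA B0 92.
U+1F444: 4-byte form → F0 9F 91 84.
U+75E8: 3-byte form → E7 97 A8.
U+9E7A: 3-byte form → E9 B9 BA.
Concatenated (29 bytes): E3 81 BA F0 9F 98 80 EF B4 9F E3 82 AD E0 B1 BA EA B0 92 F0 9F 91 84 E7 97 A8 E9 B9 BA.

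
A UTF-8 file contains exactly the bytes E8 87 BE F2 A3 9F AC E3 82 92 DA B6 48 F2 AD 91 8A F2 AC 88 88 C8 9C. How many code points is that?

Byte at offset 0: 0xE8 = 11101000 → 3-byte char (#1). Advance 3.
Byte at offset 3: 0xF2 = 11110010 → 4-byte char (#2). Advance 4.
Byte at offset 7: 0xE3 = 11100011 → 3-byte char (#3). Advance 3.
Byte at offset 10: 0xDA = 11011010 → 2-byte char (#4). Advance 2.
Byte at offset 12: 0x48 = 01001000 → 1-byte char (#5). Advance 1.
Byte at offset 13: 0xF2 = 11110010 → 4-byte char (#6). Advance 4.
Byte at offset 17: 0xF2 = 11110010 → 4-byte char (#7). Advance 4.
Byte at offset 21: 0xC8 = 11001000 → 2-byte char (#8). Advance 2.
Reached end at offset 23 after 8 code points.

8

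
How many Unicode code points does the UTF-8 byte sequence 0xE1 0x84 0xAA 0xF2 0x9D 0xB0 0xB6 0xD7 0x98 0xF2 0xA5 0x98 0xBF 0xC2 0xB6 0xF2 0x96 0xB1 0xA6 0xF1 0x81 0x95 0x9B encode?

7

Byte at offset 0: 0xE1 = 11100001 → 3-byte char (#1). Advance 3.
Byte at offset 3: 0xF2 = 11110010 → 4-byte char (#2). Advance 4.
Byte at offset 7: 0xD7 = 11010111 → 2-byte char (#3). Advance 2.
Byte at offset 9: 0xF2 = 11110010 → 4-byte char (#4). Advance 4.
Byte at offset 13: 0xC2 = 11000010 → 2-byte char (#5). Advance 2.
Byte at offset 15: 0xF2 = 11110010 → 4-byte char (#6). Advance 4.
Byte at offset 19: 0xF1 = 11110001 → 4-byte char (#7). Advance 4.
Reached end at offset 23 after 7 code points.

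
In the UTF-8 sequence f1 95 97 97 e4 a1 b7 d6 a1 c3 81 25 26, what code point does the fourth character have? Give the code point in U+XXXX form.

U+00C1

Offset 0: leading byte 0xF1 = 11110001 → 4-byte char #1 = F1 95 97 97.
Offset 4: leading byte 0xE4 = 11100100 → 3-byte char #2 = E4 A1 B7.
Offset 7: leading byte 0xD6 = 11010110 → 2-byte char #3 = D6 A1.
Offset 9: leading byte 0xC3 = 11000011 → 2-byte char #4 = C3 81.
Leading byte 0xC3 = 11000011 matches 110xxxxx → 2-byte sequence.
Byte 1: 0xC3 = 11000011, payload 00011 (5 bits).
Byte 2: 0x81 = 10000001 (10xxxxxx ✓), payload 000001.
Concatenate: 00011000001 = 0xC1 (11 bits → U+00C1).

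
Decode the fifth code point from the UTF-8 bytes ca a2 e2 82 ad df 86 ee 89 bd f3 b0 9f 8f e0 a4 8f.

U+F07CF

Offset 0: leading byte 0xCA = 11001010 → 2-byte char #1 = CA A2.
Offset 2: leading byte 0xE2 = 11100010 → 3-byte char #2 = E2 82 AD.
Offset 5: leading byte 0xDF = 11011111 → 2-byte char #3 = DF 86.
Offset 7: leading byte 0xEE = 11101110 → 3-byte char #4 = EE 89 BD.
Offset 10: leading byte 0xF3 = 11110011 → 4-byte char #5 = F3 B0 9F 8F.
Leading byte 0xF3 = 11110011 matches 11110xxx → 4-byte sequence.
Byte 1: 0xF3 = 11110011, payload 011 (3 bits).
Byte 2: 0xB0 = 10110000 (10xxxxxx ✓), payload 110000.
Byte 3: 0x9F = 10011111 (10xxxxxx ✓), payload 011111.
Byte 4: 0x8F = 10001111 (10xxxxxx ✓), payload 001111.
Concatenate: 011110000011111001111 = 0xF07CF (21 bits → U+F07CF).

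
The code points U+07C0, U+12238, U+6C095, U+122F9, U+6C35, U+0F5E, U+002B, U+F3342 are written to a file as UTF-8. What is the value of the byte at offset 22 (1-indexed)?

0xF3

1-indexed offset 22 is 0-indexed offset 21.
U+07C0 → 2-byte form DF 80 at offsets 0–1.
U+12238 → 4-byte form F0 92 88 B8 at offsets 2–5.
U+6C095 → 4-byte form F1 AC 82 95 at offsets 6–9.
U+122F9 → 4-byte form F0 92 8B B9 at offsets 10–13.
U+6C35 → 3-byte form E6 B0 B5 at offsets 14–16.
U+0F5E → 3-byte form E0 BD 9E at offsets 17–19.
U+002B → 1-byte form 2B at offsets 20–20.
U+F3342 → 4-byte form F3 B3 8D 82 at offsets 21–24.
Offset 21 falls in char 8's range; it's byte 1 of F3 B3 8D 82 = 0xF3.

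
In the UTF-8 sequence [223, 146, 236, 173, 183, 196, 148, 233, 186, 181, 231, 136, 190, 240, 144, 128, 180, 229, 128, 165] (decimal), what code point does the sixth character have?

U+10034

Offset 0: leading byte 0xDF = 11011111 → 2-byte char #1 = DF 92.
Offset 2: leading byte 0xEC = 11101100 → 3-byte char #2 = EC AD B7.
Offset 5: leading byte 0xC4 = 11000100 → 2-byte char #3 = C4 94.
Offset 7: leading byte 0xE9 = 11101001 → 3-byte char #4 = E9 BA B5.
Offset 10: leading byte 0xE7 = 11100111 → 3-byte char #5 = E7 88 BE.
Offset 13: leading byte 0xF0 = 11110000 → 4-byte char #6 = F0 90 80 B4.
Leading byte 0xF0 = 11110000 matches 11110xxx → 4-byte sequence.
Byte 1: 0xF0 = 11110000, payload 000 (3 bits).
Byte 2: 0x90 = 10010000 (10xxxxxx ✓), payload 010000.
Byte 3: 0x80 = 10000000 (10xxxxxx ✓), payload 000000.
Byte 4: 0xB4 = 10110100 (10xxxxxx ✓), payload 110100.
Concatenate: 000010000000000110100 = 0x10034 (21 bits → U+10034).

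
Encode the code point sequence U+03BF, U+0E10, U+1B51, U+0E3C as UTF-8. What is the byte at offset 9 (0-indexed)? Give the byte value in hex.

U+03BF → 2-byte form CE BF at offsets 0–1.
U+0E10 → 3-byte form E0 B8 90 at offsets 2–4.
U+1B51 → 3-byte form E1 AD 91 at offsets 5–7.
U+0E3C → 3-byte form E0 B8 BC at offsets 8–10.
Offset 9 falls in char 4's range; it's byte 2 of E0 B8 BC = 0xB8.

0xB8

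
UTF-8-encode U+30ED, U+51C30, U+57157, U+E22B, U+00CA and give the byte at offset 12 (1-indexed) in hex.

0xEE

1-indexed offset 12 is 0-indexed offset 11.
U+30ED → 3-byte form E3 83 AD at offsets 0–2.
U+51C30 → 4-byte form F1 91 B0 B0 at offsets 3–6.
U+57157 → 4-byte form F1 97 85 97 at offsets 7–10.
U+E22B → 3-byte form EE 88 AB at offsets 11–13.
Offset 11 falls in char 4's range; it's byte 1 of EE 88 AB = 0xEE.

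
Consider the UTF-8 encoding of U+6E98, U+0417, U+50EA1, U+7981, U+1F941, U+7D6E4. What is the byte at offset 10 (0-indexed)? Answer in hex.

U+6E98 → 3-byte form E6 BA 98 at offsets 0–2.
U+0417 → 2-byte form D0 97 at offsets 3–4.
U+50EA1 → 4-byte form F1 90 BA A1 at offsets 5–8.
U+7981 → 3-byte form E7 A6 81 at offsets 9–11.
Offset 10 falls in char 4's range; it's byte 2 of E7 A6 81 = 0xA6.

0xA6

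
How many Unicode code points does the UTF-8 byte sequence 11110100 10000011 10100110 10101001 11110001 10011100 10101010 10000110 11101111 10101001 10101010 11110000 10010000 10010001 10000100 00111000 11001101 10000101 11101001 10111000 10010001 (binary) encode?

Byte at offset 0: 0xF4 = 11110100 → 4-byte char (#1). Advance 4.
Byte at offset 4: 0xF1 = 11110001 → 4-byte char (#2). Advance 4.
Byte at offset 8: 0xEF = 11101111 → 3-byte char (#3). Advance 3.
Byte at offset 11: 0xF0 = 11110000 → 4-byte char (#4). Advance 4.
Byte at offset 15: 0x38 = 00111000 → 1-byte char (#5). Advance 1.
Byte at offset 16: 0xCD = 11001101 → 2-byte char (#6). Advance 2.
Byte at offset 18: 0xE9 = 11101001 → 3-byte char (#7). Advance 3.
Reached end at offset 21 after 7 code points.

7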